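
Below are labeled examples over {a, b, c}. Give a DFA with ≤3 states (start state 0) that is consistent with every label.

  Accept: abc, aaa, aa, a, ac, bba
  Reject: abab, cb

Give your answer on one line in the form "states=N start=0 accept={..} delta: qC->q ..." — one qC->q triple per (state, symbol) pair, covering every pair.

Fold the examples into a partial DFA from state 0: repeatedly fix the first undefined (state, symbol) met by the shortest-then-alphabetical prefix, trying targets in increasing order and rejecting any under which an Accept and a Reject string meet in one state with the same remainder; add a state when all current targets are rejected. Accepting states are where Accept strings end.
a: 0a undefined. 0a->0: ok.
b: 0b undefined. 0b->0: no, aaa/abab meet in 0. Open state 1: 0b->1.
c: 0c undefined. 0c->0: ok.
bb: 1b undefined. 1b->0: ok.
aba: 1a undefined. 1a->0: ok.
abc: 1c undefined. 1c->0: ok.
All examples now run through 2 states with every (state, symbol) defined. Accept strings end in {0}, Reject strings end in {1}; accept={0}.

states=2 start=0 accept={0} delta: 0a->0 0b->1 0c->0 1a->0 1b->0 1c->0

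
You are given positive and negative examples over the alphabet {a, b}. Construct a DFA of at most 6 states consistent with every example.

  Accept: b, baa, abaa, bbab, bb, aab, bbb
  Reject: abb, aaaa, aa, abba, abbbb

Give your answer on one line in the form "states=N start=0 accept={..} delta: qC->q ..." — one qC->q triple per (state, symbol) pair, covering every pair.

Fold the examples into a partial DFA from state 0: repeatedly fix the first undefined (state, symbol) met by the shortest-then-alphabetical prefix, trying targets in increasing order and rejecting any under which an Accept and a Reject string meet in one state with the same remainder; add a state when all current targets are rejected. Accepting states are where Accept strings end.
a: 0a undefined. 0a->0: no, bb/abb meet in 0 with "bb" left. Open state 1: 0a->1.
b: 0b undefined. 0b->0: no, baa/aa meet in 1 with "a" left. 0b->1: no, bbb/abb meet in 1 with "bb" left. Open state 2: 0b->2.
aa: 1a undefined. 1a->0: ok.
ab: 1b undefined. 1b->0: no, b/abb meet in 2. 1b->1: no, abaa/abb meet in 1. 1b->2: no, bb/abb meet in 2 with "b" left. Open state 3: 1b->3.
ba: 2a undefined. 2a->0: ok.
bb: 2b undefined. 2b->0: no, bb/aaaa meet in 0. 2b->1: ok.
aba: 3a undefined. 3a->0: ok.
abb: 3b undefined. 3b->0: no, baa/abba meet in 1. 3b->1: no, baa/abb meet in 1. 3b->2: no, b/abb meet in 2. 3b->3: no, bbb/abb meet in 3. Open state 4: 3b->4.
abba: 4a undefined. 4a->0: ok.
abbb: 4b undefined. 4b->0: no, b/abbbb meet in 2. 4b->1: no, bbb/abbbb meet in 3. 4b->2: no, baa/abbbb meet in 1. 4b->3: ok.
All examples now run through 5 states with every (state, symbol) defined. Accept strings end in {1,2,3}, Reject strings end in {0,4}; accept={1,2,3}.

states=5 start=0 accept={1,2,3} delta: 0a->1 0b->2 1a->0 1b->3 2a->0 2b->1 3a->0 3b->4 4a->0 4b->3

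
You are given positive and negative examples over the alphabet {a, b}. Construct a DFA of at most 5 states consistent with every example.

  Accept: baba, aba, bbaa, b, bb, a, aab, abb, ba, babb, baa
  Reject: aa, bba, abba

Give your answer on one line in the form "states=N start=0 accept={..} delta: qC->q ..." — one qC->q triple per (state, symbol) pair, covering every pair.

Fold the examples into a partial DFA from state 0: repeatedly fix the first undefined (state, symbol) met by the shortest-then-alphabetical prefix, trying targets in increasing order and rejecting any under which an Accept and a Reject string meet in one state with the same remainder; add a state when all current targets are rejected. Accepting states are where Accept strings end.
a: 0a undefined. 0a->0: no, a/aa meet in 0. Open state 1: 0a->1.
b: 0b undefined. 0b->0: no, bbaa/aa meet in 1 with "a" left. 0b->1: no, aba/bba meet in 1 with "ba" left. Open state 2: 0b->2.
aa: 1a undefined. 1a->0: ok.
ab: 1b undefined. 1b->0: no, ba/abba meet in 2 with "a" left. 1b->1: no, aba/aa meet in 0. 1b->2: ok.
ba: 2a undefined. 2a->0: no, baba/aa meet in 0. 2a->1: no, baa/aa meet in 0. 2a->2: no, baba/bba meet in 2 with "ba" left. Open state 3: 2a->3.
bb: 2b undefined. 2b->0: no, bbaa/aa meet in 0. 2b->1: ok.
baa: 3a undefined. 3a->0: no, baa/aa meet in 0. 3a->1: ok.
bab: 3b undefined. 3b->0: ok.
All examples now run through 4 states with every (state, symbol) defined. Accept strings end in {1,2,3}, Reject strings end in {0}; accept={1,2,3}.

states=4 start=0 accept={1,2,3} delta: 0a->1 0b->2 1a->0 1b->2 2a->3 2b->1 3a->1 3b->0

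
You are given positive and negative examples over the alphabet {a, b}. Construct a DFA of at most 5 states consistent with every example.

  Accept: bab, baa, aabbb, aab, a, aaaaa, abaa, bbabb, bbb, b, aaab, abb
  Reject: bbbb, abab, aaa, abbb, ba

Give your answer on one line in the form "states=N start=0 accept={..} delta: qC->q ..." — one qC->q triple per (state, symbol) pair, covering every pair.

states=4 start=0 accept={1,2,3} delta: 0a->1 0b->2 1a->3 1b->0 2a->0 2b->0 3a->0 3b->1

State merging on the prefix tree: take the shortest (then alphabetical) example prefix whose next move is undefined and point that move at state 0, else 1, else 2, ...; a target is out if some Accept/Reject pair would then sit in one state with the same input left (inseparable). If every existing state is out, open a new one.
a: 0a undefined. 0a->0: no, bab/abab meet in 0 with "bab" left. Open state 1: 0a->1.
b: 0b undefined. 0b->0: no, a/ba meet in 1. 0b->1: no, baa/aaa meet in 1 with "aa" left. Open state 2: 0b->2.
aa: 1a undefined. 1a->0: no, a/aaa meet in 1. 1a->1: no, aabbb/abbb meet in 1 with "bbb" left. 1a->2: no, aabbb/bbbb meet in 2 with "bbb" left. Open state 3: 1a->3.
ab: 1b undefined. 1b->0: ok.
ba: 2a undefined. 2a->0: ok.
bb: 2b undefined. 2b->0: ok.
aaa: 3a undefined. 3a->0: ok.
aab: 3b undefined. 3b->0: no, aabbb/bbbb meet in 0. 3b->1: ok.
All examples now run through 4 states with every (state, symbol) defined. Accept strings end in {1,2,3}, Reject strings end in {0}; accept={1,2,3}.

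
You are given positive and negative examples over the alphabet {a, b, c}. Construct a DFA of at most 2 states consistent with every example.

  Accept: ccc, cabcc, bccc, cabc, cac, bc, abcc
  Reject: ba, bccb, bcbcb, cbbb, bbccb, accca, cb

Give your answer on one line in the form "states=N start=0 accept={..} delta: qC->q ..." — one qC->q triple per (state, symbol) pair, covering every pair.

State merging on the prefix tree: take the shortest (then alphabetical) example prefix whose next move is undefined and point that move at state 0, else 1, else 2, ...; a target is out if some Accept/Reject pair would then sit in one state with the same input left (inseparable). If every existing state is out, open a new one.
a: 0a undefined. 0a->0: ok.
b: 0b undefined. 0b->0: ok.
c: 0c undefined. 0c->0: no, ccc/ba meet in 0. Open state 1: 0c->1.
ca: 1a undefined. 1a->0: ok.
cb: 1b undefined. 1b->0: ok.
cc: 1c undefined. 1c->0: no, cabcc/ba meet in 0. 1c->1: ok.
All examples now run through 2 states with every (state, symbol) defined. Accept strings end in {1}, Reject strings end in {0}; accept={1}.

states=2 start=0 accept={1} delta: 0a->0 0b->0 0c->1 1a->0 1b->0 1c->1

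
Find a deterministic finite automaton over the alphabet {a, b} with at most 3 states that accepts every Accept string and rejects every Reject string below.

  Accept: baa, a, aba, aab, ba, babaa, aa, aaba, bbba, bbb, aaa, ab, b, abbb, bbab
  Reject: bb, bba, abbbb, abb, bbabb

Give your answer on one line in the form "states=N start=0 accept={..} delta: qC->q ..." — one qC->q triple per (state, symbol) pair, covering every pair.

states=3 start=0 accept={0,1} delta: 0a->0 0b->1 1a->0 1b->2 2a->2 2b->1

Grow the machine one transition at a time. Run the examples from 0; the earliest place one falls off (shortest prefix, ties alphabetical) gets sent to the lowest-numbered state that keeps every Accept/Reject pair distinguishable — a pair clashes when both reach the same state with identical unread suffix — and to a fresh state only if none does.
a: 0a undefined. 0a->0: ok.
b: 0b undefined. 0b->0: no, baa/bb meet in 0. Open state 1: 0b->1.
ba: 1a undefined. 1a->0: ok.
bb: 1b undefined. 1b->0: no, baa/bb meet in 0. 1b->1: no, baa/bba meet in 0. Open state 2: 1b->2.
bba: 2a undefined. 2a->0: no, baa/bba meet in 0. 2a->1: no, aab/bba meet in 1. 2a->2: ok.
bbb: 2b undefined. 2b->0: no, aab/abbbb meet in 1. 2b->1: ok.
All examples now run through 3 states with every (state, symbol) defined. Accept strings end in {0,1}, Reject strings end in {2}; accept={0,1}.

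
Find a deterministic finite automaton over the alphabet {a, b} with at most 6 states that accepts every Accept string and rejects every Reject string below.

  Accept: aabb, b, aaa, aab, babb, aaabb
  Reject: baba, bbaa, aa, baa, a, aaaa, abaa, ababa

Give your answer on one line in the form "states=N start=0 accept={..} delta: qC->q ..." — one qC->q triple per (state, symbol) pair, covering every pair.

Fold the examples into a partial DFA from state 0: repeatedly fix the first undefined (state, symbol) met by the shortest-then-alphabetical prefix, trying targets in increasing order and rejecting any under which an Accept and a Reject string meet in one state with the same remainder; add a state when all current targets are rejected. Accepting states are where Accept strings end.
a: 0a undefined. 0a->0: no, aaa/aa meet in 0. Open state 1: 0a->1.
b: 0b undefined. 0b->0: ok.
aa: 1a undefined. 1a->0: no, aabb/bbaa meet in 0. 1a->1: no, aaa/bbaa meet in 1. Open state 2: 1a->2.
ab: 1b undefined. 1b->0: ok.
aaa: 2a undefined. 2a->0: ok.
aab: 2b undefined. 2b->0: ok.
All examples now run through 3 states with every (state, symbol) defined. Accept strings end in {0}, Reject strings end in {1,2}; accept={0}.

states=3 start=0 accept={0} delta: 0a->1 0b->0 1a->2 1b->0 2a->0 2b->0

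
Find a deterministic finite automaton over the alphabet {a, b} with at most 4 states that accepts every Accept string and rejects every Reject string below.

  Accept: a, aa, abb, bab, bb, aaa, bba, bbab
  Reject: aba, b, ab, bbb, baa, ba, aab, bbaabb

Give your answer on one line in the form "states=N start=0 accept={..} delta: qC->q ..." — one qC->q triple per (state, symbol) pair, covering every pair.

states=4 start=0 accept={0,2,3} delta: 0a->0 0b->1 1a->1 1b->2 2a->3 2b->1 3a->1 3b->0

Grow the machine one transition at a time. Run the examples from 0; the earliest place one falls off (shortest prefix, ties alphabetical) gets sent to the lowest-numbered state that keeps every Accept/Reject pair distinguishable — a pair clashes when both reach the same state with identical unread suffix — and to a fresh state only if none does.
a: 0a undefined. 0a->0: ok.
b: 0b undefined. 0b->0: no, a/aba meet in 0. Open state 1: 0b->1.
ba: 1a undefined. 1a->0: no, a/aba meet in 0. 1a->1: ok.
bb: 1b undefined. 1b->0: no, a/bbaabb meet in 0. 1b->1: no, abb/aba meet in 1. Open state 2: 1b->2.
bba: 2a undefined. 2a->0: no, abb/bbaabb meet in 2. 2a->1: no, bba/aba meet in 1. 2a->2: no, bbab/bbb meet in 2 with "b" left. Open state 3: 2a->3.
bbb: 2b undefined. 2b->0: no, a/bbb meet in 0. 2b->1: ok.
bbaa: 3a undefined. 3a->0: no, abb/bbaabb meet in 2. 3a->1: ok.
bbab: 3b undefined. 3b->0: ok.
All examples now run through 4 states with every (state, symbol) defined. Accept strings end in {0,2,3}, Reject strings end in {1}; accept={0,2,3}.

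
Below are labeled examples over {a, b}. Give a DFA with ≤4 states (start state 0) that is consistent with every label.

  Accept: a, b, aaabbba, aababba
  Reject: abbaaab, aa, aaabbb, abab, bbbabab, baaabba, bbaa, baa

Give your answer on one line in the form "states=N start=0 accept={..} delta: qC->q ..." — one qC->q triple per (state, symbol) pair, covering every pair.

states=4 start=0 accept={0,1} delta: 0a->1 0b->0 1a->2 1b->1 2a->2 2b->3 3a->0 3b->2

State merging on the prefix tree: take the shortest (then alphabetical) example prefix whose next move is undefined and point that move at state 0, else 1, else 2, ...; a target is out if some Accept/Reject pair would then sit in one state with the same input left (inseparable). If every existing state is out, open a new one.
a: 0a undefined. 0a->0: no, a/aa meet in 0. Open state 1: 0a->1.
b: 0b undefined. 0b->0: ok.
aa: 1a undefined. 1a->0: no, b/aa meet in 0. 1a->1: no, a/aa meet in 1. Open state 2: 1a->2.
ab: 1b undefined. 1b->0: no, b/abab meet in 0. 1b->1: ok.
aaa: 2a undefined. 2a->0: no, a/abbaaab meet in 1. 2a->1: no, a/aaabbb meet in 1. 2a->2: ok.
aab: 2b undefined. 2b->0: no, a/baaabba meet in 1. 2b->1: no, a/abbaaab meet in 1. 2b->2: no, aaabbba/abbaaab meet in 2. Open state 3: 2b->3.
aaba: 3a undefined. 3a->0: ok.
aaabb: 3b undefined. 3b->0: no, a/baaabba meet in 1. 3b->1: no, a/aaabbb meet in 1. 3b->2: ok.
All examples now run through 4 states with every (state, symbol) defined. Accept strings end in {0,1}, Reject strings end in {2,3}; accept={0,1}.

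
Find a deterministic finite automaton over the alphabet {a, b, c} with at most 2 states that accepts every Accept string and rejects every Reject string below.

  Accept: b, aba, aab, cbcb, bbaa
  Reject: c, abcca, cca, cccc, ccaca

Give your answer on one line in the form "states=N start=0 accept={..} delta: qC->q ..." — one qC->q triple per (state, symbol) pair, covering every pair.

states=2 start=0 accept={0} delta: 0a->0 0b->0 0c->1 1a->1 1b->0 1c->1

State merging on the prefix tree: take the shortest (then alphabetical) example prefix whose next move is undefined and point that move at state 0, else 1, else 2, ...; a target is out if some Accept/Reject pair would then sit in one state with the same input left (inseparable). If every existing state is out, open a new one.
a: 0a undefined. 0a->0: ok.
b: 0b undefined. 0b->0: ok.
c: 0c undefined. 0c->0: no, b/c meet in 0. Open state 1: 0c->1.
cb: 1b undefined. 1b->0: ok.
cc: 1c undefined. 1c->0: no, b/abcca meet in 0. 1c->1: ok.
cca: 1a undefined. 1a->0: no, b/abcca meet in 0. 1a->1: ok.
All examples now run through 2 states with every (state, symbol) defined. Accept strings end in {0}, Reject strings end in {1}; accept={0}.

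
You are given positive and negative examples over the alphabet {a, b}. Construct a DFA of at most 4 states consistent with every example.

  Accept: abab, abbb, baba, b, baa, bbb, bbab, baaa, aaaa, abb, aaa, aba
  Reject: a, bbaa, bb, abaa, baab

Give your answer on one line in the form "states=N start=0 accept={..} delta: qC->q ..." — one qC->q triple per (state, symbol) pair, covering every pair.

states=4 start=0 accept={0,2} delta: 0a->1 0b->2 1a->2 1b->3 2a->2 2b->3 3a->0 3b->0

State merging on the prefix tree: take the shortest (then alphabetical) example prefix whose next move is undefined and point that move at state 0, else 1, else 2, ...; a target is out if some Accept/Reject pair would then sit in one state with the same input left (inseparable). If every existing state is out, open a new one.
a: 0a undefined. 0a->0: no, baa/abaa meet in 0 with "baa" left. Open state 1: 0a->1.
b: 0b undefined. 0b->0: no, b/bb meet in 0. 0b->1: no, b/a meet in 1. Open state 2: 0b->2.
aa: 1a undefined. 1a->0: no, aaa/a meet in 1. 1a->1: no, aaaa/a meet in 1. 1a->2: ok.
ab: 1b undefined. 1b->0: no, abbb/bb meet in 2 with "b" left. 1b->1: no, abab/bb meet in 2 with "b" left. 1b->2: no, baa/abaa meet in 2 with "aa" left. Open state 3: 1b->3.
ba: 2a undefined. 2a->0: no, baa/a meet in 1. 2a->1: no, baaa/a meet in 1. 2a->2: ok.
bb: 2b undefined. 2b->0: no, baba/a meet in 1. 2b->1: no, baba/bbaa meet in 2. 2b->2: no, baba/bbaa meet in 2. 2b->3: ok.
aba: 3a undefined. 3a->0: ok.
abb: 3b undefined. 3b->0: ok.
All examples now run through 4 states with every (state, symbol) defined. Accept strings end in {0,2}, Reject strings end in {1,3}; accept={0,2}.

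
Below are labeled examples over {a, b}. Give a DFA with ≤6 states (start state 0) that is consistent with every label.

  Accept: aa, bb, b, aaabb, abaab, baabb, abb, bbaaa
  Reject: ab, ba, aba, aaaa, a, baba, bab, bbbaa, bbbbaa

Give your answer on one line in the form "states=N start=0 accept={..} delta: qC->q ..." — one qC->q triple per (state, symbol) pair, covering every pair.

states=4 start=0 accept={2} delta: 0a->1 0b->2 1a->2 1b->0 2a->3 2b->2 3a->1 3b->0

Grow the machine one transition at a time. Run the examples from 0; the earliest place one falls off (shortest prefix, ties alphabetical) gets sent to the lowest-numbered state that keeps every Accept/Reject pair distinguishable — a pair clashes when both reach the same state with identical unread suffix — and to a fresh state only if none does.
a: 0a undefined. 0a->0: no, aa/aaaa meet in 0. Open state 1: 0a->1.
b: 0b undefined. 0b->0: no, aa/bbbaa meet in 1 with "a" left. 0b->1: no, aa/ba meet in 1 with "a" left. Open state 2: 0b->2.
aa: 1a undefined. 1a->0: no, aa/aaaa meet in 0. 1a->1: no, aa/aaaa meet in 1. 1a->2: ok.
ab: 1b undefined. 1b->0: ok.
ba: 2a undefined. 2a->0: no, aa/bab meet in 2. 2a->1: no, aa/aaaa meet in 2. 2a->2: no, aa/ba meet in 2. Open state 3: 2a->3.
bb: 2b undefined. 2b->0: no, aa/bbbbaa meet in 2. 2b->1: no, aa/bbbaa meet in 2. 2b->2: ok.
baa: 3a undefined. 3a->0: no, bbaaa/aba meet in 1. 3a->1: ok.
bab: 3b undefined. 3b->0: ok.
All examples now run through 4 states with every (state, symbol) defined. Accept strings end in {2}, Reject strings end in {0,1,3}; accept={2}.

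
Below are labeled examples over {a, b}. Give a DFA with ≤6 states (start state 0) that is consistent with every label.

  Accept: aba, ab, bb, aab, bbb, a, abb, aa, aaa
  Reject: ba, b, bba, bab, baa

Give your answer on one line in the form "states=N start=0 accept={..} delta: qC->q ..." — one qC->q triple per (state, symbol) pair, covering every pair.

states=5 start=0 accept={1,4} delta: 0a->1 0b->2 1a->1 1b->1 2a->3 2b->4 3a->0 3b->0 4a->0 4b->1

State merging on the prefix tree: take the shortest (then alphabetical) example prefix whose next move is undefined and point that move at state 0, else 1, else 2, ...; a target is out if some Accept/Reject pair would then sit in one state with the same input left (inseparable). If every existing state is out, open a new one.
a: 0a undefined. 0a->0: no, aba/ba meet in 0 with "ba" left. Open state 1: 0a->1.
b: 0b undefined. 0b->0: no, ab/bab meet in 1 with "b" left. 0b->1: no, aba/bba meet in 1 with "ba" left. Open state 2: 0b->2.
aa: 1a undefined. 1a->0: no, aab/b meet in 2. 1a->1: ok.
ab: 1b undefined. 1b->0: no, abb/b meet in 2. 1b->1: ok.
ba: 2a undefined. 2a->0: no, aba/baa meet in 1. 2a->1: no, aba/ba meet in 1. 2a->2: no, bb/bab meet in 2 with "b" left. Open state 3: 2a->3.
bb: 2b undefined. 2b->0: no, aba/bba meet in 1. 2b->1: no, aba/bba meet in 1. 2b->2: no, bb/b meet in 2. 2b->3: no, bb/ba meet in 3. Open state 4: 2b->4.
baa: 3a undefined. 3a->0: ok.
bab: 3b undefined. 3b->0: ok.
bba: 4a undefined. 4a->0: ok.
bbb: 4b undefined. 4b->0: no, bbb/bba meet in 0. 4b->1: ok.
All examples now run through 5 states with every (state, symbol) defined. Accept strings end in {1,4}, Reject strings end in {0,2,3}; accept={1,4}.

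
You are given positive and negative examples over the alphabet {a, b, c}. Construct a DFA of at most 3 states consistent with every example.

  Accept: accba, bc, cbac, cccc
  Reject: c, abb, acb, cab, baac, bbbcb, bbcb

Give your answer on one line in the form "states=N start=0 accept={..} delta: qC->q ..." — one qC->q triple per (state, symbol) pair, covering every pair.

states=3 start=0 accept={0} delta: 0a->0 0b->1 0c->1 1a->0 1b->2 1c->0 2a->1 2b->0 2c->0

State merging on the prefix tree: take the shortest (then alphabetical) example prefix whose next move is undefined and point that move at state 0, else 1, else 2, ...; a target is out if some Accept/Reject pair would then sit in one state with the same input left (inseparable). If every existing state is out, open a new one.
a: 0a undefined. 0a->0: ok.
b: 0b undefined. 0b->0: no, bc/c meet in 0 with "c" left. Open state 1: 0b->1.
c: 0c undefined. 0c->0: no, cccc/c meet in 0. 0c->1: ok.
ba: 1a undefined. 1a->0: ok.
bb: 1b undefined. 1b->0: no, cbac/c meet in 1. 1b->1: no, cbac/c meet in 1. Open state 2: 1b->2.
bc: 1c undefined. 1c->0: ok.
bbb: 2b undefined. 2b->0: ok.
bbc: 2c undefined. 2c->0: ok.
cba: 2a undefined. 2a->0: no, cbac/c meet in 1. 2a->1: ok.
All examples now run through 3 states with every (state, symbol) defined. Accept strings end in {0}, Reject strings end in {1,2}; accept={0}.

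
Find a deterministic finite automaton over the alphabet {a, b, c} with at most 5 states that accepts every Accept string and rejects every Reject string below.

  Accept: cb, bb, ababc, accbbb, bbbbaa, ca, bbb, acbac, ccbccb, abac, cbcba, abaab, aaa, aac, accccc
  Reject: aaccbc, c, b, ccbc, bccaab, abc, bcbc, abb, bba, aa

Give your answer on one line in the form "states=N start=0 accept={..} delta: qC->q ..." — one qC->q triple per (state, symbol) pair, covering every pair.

states=5 start=0 accept={3,4} delta: 0a->1 0b->2 0c->2 1a->2 1b->1 1c->0 2a->3 2b->3 2c->3 3a->0 3b->4 3c->3 4a->4 4b->4 4c->0

Fold the examples into a partial DFA from state 0: repeatedly fix the first undefined (state, symbol) met by the shortest-then-alphabetical prefix, trying targets in increasing order and rejecting any under which an Accept and a Reject string meet in one state with the same remainder; add a state when all current targets are rejected. Accepting states are where Accept strings end.
a: 0a undefined. 0a->0: no, bb/abb meet in 0 with "bb" left. Open state 1: 0a->1.
b: 0b undefined. 0b->0: no, bb/b meet in 0. 0b->1: no, bbb/abb meet in 1 with "bb" left. Open state 2: 0b->2.
c: 0c undefined. 0c->0: no, cb/b meet in 2. 0c->1: no, ca/aa meet in 1 with "a" left. 0c->2: ok.
aa: 1a undefined. 1a->0: no, aac/c meet in 2. 1a->1: no, aaa/aa meet in 1. 1a->2: ok.
ab: 1b undefined. 1b->0: no, ababc/c meet in 2. 1b->1: ok.
ac: 1c undefined. 1c->0: ok.
bb: 2b undefined. 2b->0: no, cb/abc meet in 0. 2b->1: no, cb/abb meet in 1. 2b->2: no, cb/c meet in 2. Open state 3: 2b->3.
bc: 2c undefined. 2c->0: no, ababc/aaccbc meet in 3 with "c" left. 2c->1: no, cb/bccaab meet in 3. 2c->2: no, ababc/aaccbc meet in 3 with "c" left. 2c->3: ok.
ca: 2a undefined. 2a->0: no, ca/abc meet in 0. 2a->1: no, ca/abb meet in 1. 2a->2: no, ca/c meet in 2. 2a->3: ok.
bba: 3a undefined. 3a->0: ok.
bbb: 3b undefined. 3b->0: no, accbbb/c meet in 2. 3b->1: no, accbbb/abb meet in 1. 3b->2: no, cb/ccbc meet in 3. 3b->3: no, ababc/ccbc meet in 3 with "c" left. Open state 4: 3b->4.
bcc: 3c undefined. 3c->0: no, cb/aaccbc meet in 3. 3c->1: no, ababc/abb meet in 1. 3c->2: no, ababc/aaccbc meet in 2. 3c->3: ok.
bbbb: 4b undefined. 4b->0: no, accbbb/abc meet in 0. 4b->1: no, accbbb/bccaab meet in 1. 4b->2: no, accbbb/c meet in 2. 4b->3: no, bbbbaa/bccaab meet in 1. 4b->4: ok.
bcbc: 4c undefined. 4c->0: ok.
bbbba: 4a undefined. 4a->0: no, bbbbaa/bccaab meet in 1. 4a->1: no, bbbbaa/c meet in 2. 4a->2: no, cbcba/c meet in 2. 4a->3: no, bbbbaa/aaccbc meet in 0. 4a->4: ok.
All examples now run through 5 states with every (state, symbol) defined. Accept strings end in {3,4}, Reject strings end in {0,1,2}; accept={3,4}.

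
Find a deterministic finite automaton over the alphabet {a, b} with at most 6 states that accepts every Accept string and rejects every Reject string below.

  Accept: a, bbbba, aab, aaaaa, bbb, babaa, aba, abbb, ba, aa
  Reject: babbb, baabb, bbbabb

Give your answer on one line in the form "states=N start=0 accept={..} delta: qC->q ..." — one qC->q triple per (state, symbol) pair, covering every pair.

State merging on the prefix tree: take the shortest (then alphabetical) example prefix whose next move is undefined and point that move at state 0, else 1, else 2, ...; a target is out if some Accept/Reject pair would then sit in one state with the same input left (inseparable). If every existing state is out, open a new one.
a: 0a undefined. 0a->0: ok.
b: 0b undefined. 0b->0: no, a/babbb meet in 0. Open state 1: 0b->1.
ba: 1a undefined. 1a->0: no, bbb/babbb meet in 1 with "bb" left. 1a->1: no, bbb/baabb meet in 1 with "bb" left. Open state 2: 1a->2.
bb: 1b undefined. 1b->0: ok.
baa: 2a undefined. 2a->0: no, a/baabb meet in 0. 2a->1: no, aab/baabb meet in 1. 2a->2: ok.
bab: 2b undefined. 2b->0: no, a/babbb meet in 0. 2b->1: no, a/baabb meet in 0. 2b->2: no, babaa/babbb meet in 2. Open state 3: 2b->3.
baba: 3a undefined. 3a->0: ok.
babb: 3b undefined. 3b->0: no, a/baabb meet in 0. 3b->1: no, a/babbb meet in 0. 3b->2: no, aba/baabb meet in 2. 3b->3: ok.
All examples now run through 4 states with every (state, symbol) defined. Accept strings end in {0,1,2}, Reject strings end in {3}; accept={0,1,2}.

states=4 start=0 accept={0,1,2} delta: 0a->0 0b->1 1a->2 1b->0 2a->2 2b->3 3a->0 3b->3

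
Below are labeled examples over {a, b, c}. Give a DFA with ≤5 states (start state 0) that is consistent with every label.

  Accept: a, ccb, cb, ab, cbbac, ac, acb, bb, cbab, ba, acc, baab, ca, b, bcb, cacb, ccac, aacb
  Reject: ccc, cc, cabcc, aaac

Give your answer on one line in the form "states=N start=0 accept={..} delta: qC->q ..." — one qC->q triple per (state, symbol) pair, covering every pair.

Grow the machine one transition at a time. Run the examples from 0; the earliest place one falls off (shortest prefix, ties alphabetical) gets sent to the lowest-numbered state that keeps every Accept/Reject pair distinguishable — a pair clashes when both reach the same state with identical unread suffix — and to a fresh state only if none does.
a: 0a undefined. 0a->0: no, ac/aaac meet in 0 with "c" left. Open state 1: 0a->1.
b: 0b undefined. 0b->0: ok.
c: 0c undefined. 0c->0: no, ccb/ccc meet in 0. 0c->1: no, ac/cc meet in 1 with "c" left. Open state 2: 0c->2.
aa: 1a undefined. 1a->0: no, ac/aaac meet in 1 with "c" left. 1a->1: no, ac/aaac meet in 1 with "c" left. 1a->2: ok.
ab: 1b undefined. 1b->0: ok.
ac: 1c undefined. 1c->0: ok.
ca: 2a undefined. 2a->0: no, acc/aaac meet in 2. 2a->1: no, ab/aaac meet in 0. 2a->2: ok.
cb: 2b undefined. 2b->0: ok.
cc: 2c undefined. 2c->0: no, ccb/cc meet in 0. 2c->1: no, a/cc meet in 1. 2c->2: no, acc/ccc meet in 2. Open state 3: 2c->3.
cca: 3a undefined. 3a->0: ok.
ccb: 3b undefined. 3b->0: ok.
ccc: 3c undefined. 3c->0: no, ccb/ccc meet in 0. 3c->1: no, a/ccc meet in 1. 3c->2: no, acc/ccc meet in 2. 3c->3: ok.
All examples now run through 4 states with every (state, symbol) defined. Accept strings end in {0,1,2}, Reject strings end in {3}; accept={0,1,2}.

states=4 start=0 accept={0,1,2} delta: 0a->1 0b->0 0c->2 1a->2 1b->0 1c->0 2a->2 2b->0 2c->3 3a->0 3b->0 3c->3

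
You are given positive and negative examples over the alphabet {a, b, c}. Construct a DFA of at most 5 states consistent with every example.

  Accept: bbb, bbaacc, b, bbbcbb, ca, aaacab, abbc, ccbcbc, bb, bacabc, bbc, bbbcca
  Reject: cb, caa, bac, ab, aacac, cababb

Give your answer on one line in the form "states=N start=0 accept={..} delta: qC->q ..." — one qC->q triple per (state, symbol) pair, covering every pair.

states=4 start=0 accept={0,1,2} delta: 0a->1 0b->0 0c->1 1a->2 1b->3 1c->3 2a->3 2b->1 2c->0 3a->0 3b->0 3c->1

Grow the machine one transition at a time. Run the examples from 0; the earliest place one falls off (shortest prefix, ties alphabetical) gets sent to the lowest-numbered state that keeps every Accept/Reject pair distinguishable — a pair clashes when both reach the same state with identical unread suffix — and to a fresh state only if none does.
a: 0a undefined. 0a->0: no, b/ab meet in 0 with "b" left. Open state 1: 0a->1.
b: 0b undefined. 0b->0: ok.
c: 0c undefined. 0c->0: no, bbb/cb meet in 0. 0c->1: ok.
aa: 1a undefined. 1a->0: no, bbaacc/bac meet in 1 with "c" left. 1a->1: no, ca/caa meet in 1. Open state 2: 1a->2.
ab: 1b undefined. 1b->0: no, bbb/cb meet in 0. 1b->1: no, bbbcbb/cb meet in 1. 1b->2: no, ca/cb meet in 2. Open state 3: 1b->3.
cc: 1c undefined. 1c->0: no, bbb/bac meet in 0. 1c->1: no, bbc/bac meet in 1. 1c->2: no, ca/bac meet in 2. 1c->3: ok.
aaa: 2a undefined. 2a->0: no, bbb/caa meet in 0. 2a->1: no, bbc/caa meet in 1. 2a->2: no, ca/caa meet in 2. 2a->3: ok.
aac: 2c undefined. 2c->0: ok.
abb: 3b undefined. 3b->0: ok.
cab: 2b undefined. 2b->0: no, bbb/cababb meet in 0. 2b->1: ok.
aaac: 3c undefined. 3c->0: no, aaacab/cb meet in 3. 3c->1: ok.
baca: 3a undefined. 3a->0: ok.
All examples now run through 4 states with every (state, symbol) defined. Accept strings end in {0,1,2}, Reject strings end in {3}; accept={0,1,2}.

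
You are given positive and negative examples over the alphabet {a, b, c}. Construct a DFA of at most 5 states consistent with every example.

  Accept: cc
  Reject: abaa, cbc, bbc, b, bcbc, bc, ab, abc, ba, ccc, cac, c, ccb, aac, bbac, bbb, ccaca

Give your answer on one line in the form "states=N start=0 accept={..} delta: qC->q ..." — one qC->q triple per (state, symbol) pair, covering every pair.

states=3 start=0 accept={2} delta: 0a->0 0b->0 0c->1 1a->0 1b->0 1c->2 2a->0 2b->0 2c->0

State merging on the prefix tree: take the shortest (then alphabetical) example prefix whose next move is undefined and point that move at state 0, else 1, else 2, ...; a target is out if some Accept/Reject pair would then sit in one state with the same input left (inseparable). If every existing state is out, open a new one.
a: 0a undefined. 0a->0: ok.
b: 0b undefined. 0b->0: ok.
c: 0c undefined. 0c->0: no, cc/abaa meet in 0. Open state 1: 0c->1.
ca: 1a undefined. 1a->0: ok.
cb: 1b undefined. 1b->0: ok.
cc: 1c undefined. 1c->0: no, cc/abaa meet in 0. 1c->1: no, cc/cbc meet in 1. Open state 2: 1c->2.
cca: 2a undefined. 2a->0: ok.
ccb: 2b undefined. 2b->0: ok.
ccc: 2c undefined. 2c->0: ok.
All examples now run through 3 states with every (state, symbol) defined. Accept strings end in {2}, Reject strings end in {0,1}; accept={2}.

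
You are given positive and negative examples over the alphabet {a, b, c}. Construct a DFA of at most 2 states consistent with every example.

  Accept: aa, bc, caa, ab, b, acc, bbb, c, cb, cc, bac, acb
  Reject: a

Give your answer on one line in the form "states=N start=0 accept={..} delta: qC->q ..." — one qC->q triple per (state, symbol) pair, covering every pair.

State merging on the prefix tree: take the shortest (then alphabetical) example prefix whose next move is undefined and point that move at state 0, else 1, else 2, ...; a target is out if some Accept/Reject pair would then sit in one state with the same input left (inseparable). If every existing state is out, open a new one.
a: 0a undefined. 0a->0: no, aa/a meet in 0. Open state 1: 0a->1.
b: 0b undefined. 0b->0: ok.
c: 0c undefined. 0c->0: ok.
aa: 1a undefined. 1a->0: ok.
ab: 1b undefined. 1b->0: ok.
ac: 1c undefined. 1c->0: ok.
All examples now run through 2 states with every (state, symbol) defined. Accept strings end in {0}, Reject strings end in {1}; accept={0}.

states=2 start=0 accept={0} delta: 0a->1 0b->0 0c->0 1a->0 1b->0 1c->0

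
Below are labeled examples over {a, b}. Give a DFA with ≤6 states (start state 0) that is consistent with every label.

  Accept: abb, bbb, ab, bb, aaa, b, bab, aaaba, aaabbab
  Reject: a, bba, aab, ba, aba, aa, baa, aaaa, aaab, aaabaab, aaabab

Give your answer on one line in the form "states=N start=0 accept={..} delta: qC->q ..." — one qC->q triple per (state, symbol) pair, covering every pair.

Fold the examples into a partial DFA from state 0: repeatedly fix the first undefined (state, symbol) met by the shortest-then-alphabetical prefix, trying targets in increasing order and rejecting any under which an Accept and a Reject string meet in one state with the same remainder; add a state when all current targets are rejected. Accepting states are where Accept strings end.
a: 0a undefined. 0a->0: no, ab/aab meet in 0 with "b" left. Open state 1: 0a->1.
b: 0b undefined. 0b->0: ok.
aa: 1a undefined. 1a->0: no, bbb/aab meet in 0. 1a->1: no, ab/aab meet in 1 with "b" left. Open state 2: 1a->2.
ab: 1b undefined. 1b->0: ok.
aaa: 2a undefined. 2a->0: no, abb/aaab meet in 0. 2a->1: no, abb/aaab meet in 0. 2a->2: no, aaa/aa meet in 2. Open state 3: 2a->3.
aab: 2b undefined. 2b->0: no, abb/aab meet in 0. 2b->1: ok.
aaaa: 3a undefined. 3a->0: no, abb/aaaa meet in 0. 3a->1: ok.
aaab: 3b undefined. 3b->0: no, abb/aaab meet in 0. 3b->1: no, aaaba/aa meet in 2. 3b->2: no, abb/aaabaab meet in 0. 3b->3: no, abb/aaabab meet in 0. Open state 4: 3b->4.
aaaba: 4a undefined. 4a->0: no, abb/aaabaab meet in 0. 4a->1: no, abb/aaabab meet in 0. 4a->2: no, aaaba/aa meet in 2. 4a->3: no, abb/aaabaab meet in 0. 4a->4: no, aaaba/aaab meet in 4. Open state 5: 4a->5.
aaabb: 4b undefined. 4b->0: ok.
aaabaa: 5a undefined. 5a->0: no, abb/aaabaab meet in 0. 5a->1: no, abb/aaabaab meet in 0. 5a->2: ok.
aaabab: 5b undefined. 5b->0: no, abb/aaabab meet in 0. 5b->1: ok.
All examples now run through 6 states with every (state, symbol) defined. Accept strings end in {0,3,5}, Reject strings end in {1,2,4}; accept={0,3,5}.

states=6 start=0 accept={0,3,5} delta: 0a->1 0b->0 1a->2 1b->0 2a->3 2b->1 3a->1 3b->4 4a->5 4b->0 5a->2 5b->1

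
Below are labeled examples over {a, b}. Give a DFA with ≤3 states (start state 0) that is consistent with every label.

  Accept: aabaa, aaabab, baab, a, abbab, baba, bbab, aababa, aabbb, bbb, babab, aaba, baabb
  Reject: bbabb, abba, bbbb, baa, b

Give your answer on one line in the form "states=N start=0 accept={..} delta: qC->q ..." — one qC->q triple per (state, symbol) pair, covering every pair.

states=3 start=0 accept={0,1} delta: 0a->1 0b->2 1a->1 1b->0 2a->2 2b->1

State merging on the prefix tree: take the shortest (then alphabetical) example prefix whose next move is undefined and point that move at state 0, else 1, else 2, ...; a target is out if some Accept/Reject pair would then sit in one state with the same input left (inseparable). If every existing state is out, open a new one.
a: 0a undefined. 0a->0: no, aabaa/baa meet in 0 with "baa" left. Open state 1: 0a->1.
b: 0b undefined. 0b->0: no, bbb/bbbb meet in 0. 0b->1: no, a/b meet in 1. Open state 2: 0b->2.
aa: 1a undefined. 1a->0: no, aabaa/baa meet in 2 with "aa" left. 1a->1: ok.
ab: 1b undefined. 1b->0: ok.
ba: 2a undefined. 2a->0: no, aabaa/baa meet in 1. 2a->1: no, aabaa/abba meet in 1. 2a->2: ok.
bb: 2b undefined. 2b->0: no, aaabab/bbbb meet in 0. 2b->1: ok.
All examples now run through 3 states with every (state, symbol) defined. Accept strings end in {0,1}, Reject strings end in {2}; accept={0,1}.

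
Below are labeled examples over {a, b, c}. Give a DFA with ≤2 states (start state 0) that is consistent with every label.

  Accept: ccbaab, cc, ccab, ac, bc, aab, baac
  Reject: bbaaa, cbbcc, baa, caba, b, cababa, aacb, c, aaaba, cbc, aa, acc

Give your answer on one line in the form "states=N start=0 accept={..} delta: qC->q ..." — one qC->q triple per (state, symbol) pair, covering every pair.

Fold the examples into a partial DFA from state 0: repeatedly fix the first undefined (state, symbol) met by the shortest-then-alphabetical prefix, trying targets in increasing order and rejecting any under which an Accept and a Reject string meet in one state with the same remainder; add a state when all current targets are rejected. Accepting states are where Accept strings end.
a: 0a undefined. 0a->0: no, cc/acc meet in 0 with "cc" left. Open state 1: 0a->1.
b: 0b undefined. 0b->0: no, bc/c meet in 0 with "c" left. 0b->1: ok.
c: 0c undefined. 0c->0: no, cc/c meet in 0. 0c->1: ok.
aa: 1a undefined. 1a->0: no, aab/baa meet in 1. 1a->1: ok.
ac: 1c undefined. 1c->0: ok.
bb: 1b undefined. 1b->0: ok.
All examples now run through 2 states with every (state, symbol) defined. Accept strings end in {0}, Reject strings end in {1}; accept={0}.

states=2 start=0 accept={0} delta: 0a->1 0b->1 0c->1 1a->1 1b->0 1c->0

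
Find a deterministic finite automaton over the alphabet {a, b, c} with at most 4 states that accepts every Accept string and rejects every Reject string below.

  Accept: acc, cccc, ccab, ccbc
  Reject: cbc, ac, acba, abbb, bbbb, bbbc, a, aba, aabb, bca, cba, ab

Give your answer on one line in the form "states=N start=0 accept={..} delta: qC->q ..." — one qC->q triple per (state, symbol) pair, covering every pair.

State merging on the prefix tree: take the shortest (then alphabetical) example prefix whose next move is undefined and point that move at state 0, else 1, else 2, ...; a target is out if some Accept/Reject pair would then sit in one state with the same input left (inseparable). If every existing state is out, open a new one.
a: 0a undefined. 0a->0: ok.
b: 0b undefined. 0b->0: ok.
c: 0c undefined. 0c->0: no, acc/cbc meet in 0. Open state 1: 0c->1.
cb: 1b undefined. 1b->0: ok.
cc: 1c undefined. 1c->0: no, acc/acba meet in 0. 1c->1: no, acc/cbc meet in 1. Open state 2: 1c->2.
bca: 1a undefined. 1a->0: ok.
cca: 2a undefined. 2a->0: no, ccab/acba meet in 0. 2a->1: no, ccab/acba meet in 0. 2a->2: ok.
ccb: 2b undefined. 2b->0: no, ccab/acba meet in 0. 2b->1: no, ccab/cbc meet in 1. 2b->2: ok.
ccc: 2c undefined. 2c->0: no, cccc/cbc meet in 1. 2c->1: no, ccbc/cbc meet in 1. 2c->2: ok.
All examples now run through 3 states with every (state, symbol) defined. Accept strings end in {2}, Reject strings end in {0,1}; accept={2}.

states=3 start=0 accept={2} delta: 0a->0 0b->0 0c->1 1a->0 1b->0 1c->2 2a->2 2b->2 2c->2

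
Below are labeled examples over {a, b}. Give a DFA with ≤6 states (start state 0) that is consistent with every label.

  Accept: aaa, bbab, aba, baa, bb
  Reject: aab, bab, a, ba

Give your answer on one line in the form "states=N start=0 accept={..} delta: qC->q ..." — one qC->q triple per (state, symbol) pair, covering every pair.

Fold the examples into a partial DFA from state 0: repeatedly fix the first undefined (state, symbol) met by the shortest-then-alphabetical prefix, trying targets in increasing order and rejecting any under which an Accept and a Reject string meet in one state with the same remainder; add a state when all current targets are rejected. Accepting states are where Accept strings end.
a: 0a undefined. 0a->0: no, aaa/a meet in 0. Open state 1: 0a->1.
b: 0b undefined. 0b->0: no, bbab/bab meet in 1 with "b" left. 0b->1: ok.
aa: 1a undefined. 1a->0: no, aaa/aab meet in 1. 1a->1: no, aaa/a meet in 1. Open state 2: 1a->2.
ab: 1b undefined. 1b->0: no, aba/a meet in 1. 1b->1: no, bbab/aab meet in 2 with "b" left. 1b->2: no, bb/ba meet in 2. Open state 3: 1b->3.
aaa: 2a undefined. 2a->0: ok.
aab: 2b undefined. 2b->0: no, aaa/aab meet in 0. 2b->1: ok.
aba: 3a undefined. 3a->0: no, bbab/aab meet in 1. 3a->1: no, aba/aab meet in 1. 3a->2: no, bbab/aab meet in 1. 3a->3: ok.
bbab: 3b undefined. 3b->0: ok.
All examples now run through 4 states with every (state, symbol) defined. Accept strings end in {0,3}, Reject strings end in {1,2}; accept={0,3}.

states=4 start=0 accept={0,3} delta: 0a->1 0b->1 1a->2 1b->3 2a->0 2b->1 3a->3 3b->0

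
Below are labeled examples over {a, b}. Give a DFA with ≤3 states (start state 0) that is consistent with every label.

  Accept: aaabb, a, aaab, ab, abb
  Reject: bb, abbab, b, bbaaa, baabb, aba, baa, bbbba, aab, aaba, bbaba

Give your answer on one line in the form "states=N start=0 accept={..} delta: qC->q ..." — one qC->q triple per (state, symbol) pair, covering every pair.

states=3 start=0 accept={1} delta: 0a->1 0b->2 1a->0 1b->1 2a->2 2b->2

Fold the examples into a partial DFA from state 0: repeatedly fix the first undefined (state, symbol) met by the shortest-then-alphabetical prefix, trying targets in increasing order and rejecting any under which an Accept and a Reject string meet in one state with the same remainder; add a state when all current targets are rejected. Accepting states are where Accept strings end.
a: 0a undefined. 0a->0: no, aaabb/bb meet in 0 with "bb" left. Open state 1: 0a->1.
b: 0b undefined. 0b->0: no, a/bbbba meet in 1. 0b->1: no, aaabb/baabb meet in 1 with "aabb" left. Open state 2: 0b->2.
aa: 1a undefined. 1a->0: ok.
ab: 1b undefined. 1b->0: no, aaabb/b meet in 2. 1b->1: ok.
ba: 2a undefined. 2a->0: no, aaabb/baabb meet in 1. 2a->1: no, aaabb/aaba meet in 1. 2a->2: ok.
bb: 2b undefined. 2b->0: no, aaabb/bbaaa meet in 1. 2b->1: no, aaabb/bb meet in 1. 2b->2: ok.
All examples now run through 3 states with every (state, symbol) defined. Accept strings end in {1}, Reject strings end in {0,2}; accept={1}.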